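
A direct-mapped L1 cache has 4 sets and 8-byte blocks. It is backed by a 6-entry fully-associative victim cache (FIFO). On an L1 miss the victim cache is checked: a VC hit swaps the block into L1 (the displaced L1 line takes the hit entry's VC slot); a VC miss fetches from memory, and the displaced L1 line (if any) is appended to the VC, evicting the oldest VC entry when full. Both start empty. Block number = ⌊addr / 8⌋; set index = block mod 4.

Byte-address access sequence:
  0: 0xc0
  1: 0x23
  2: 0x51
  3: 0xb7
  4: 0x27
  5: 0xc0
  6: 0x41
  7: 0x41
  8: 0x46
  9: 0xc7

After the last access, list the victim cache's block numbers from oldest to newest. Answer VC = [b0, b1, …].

VC = [4, 10, 8]

  [0] addr=0xc0 blk=24 s=0: MISS | VC []
  [1] addr=0x23 blk=4 s=0: MISS | VC [24]
  [2] addr=0x51 blk=10 s=2: MISS | VC [24]
  [3] addr=0xb7 blk=22 s=2: MISS | VC [24, 10]
  [4] addr=0x27 blk=4 s=0: L1-HIT | VC [24, 10]
  [5] addr=0xc0 blk=24 s=0: VC-HIT | VC [4, 10]
  [6] addr=0x41 blk=8 s=0: MISS | VC [4, 10, 24]
  [7] addr=0x41 blk=8 s=0: L1-HIT | VC [4, 10, 24]
  [8] addr=0x46 blk=8 s=0: L1-HIT | VC [4, 10, 24]
  [9] addr=0xc7 blk=24 s=0: VC-HIT | VC [4, 10, 8]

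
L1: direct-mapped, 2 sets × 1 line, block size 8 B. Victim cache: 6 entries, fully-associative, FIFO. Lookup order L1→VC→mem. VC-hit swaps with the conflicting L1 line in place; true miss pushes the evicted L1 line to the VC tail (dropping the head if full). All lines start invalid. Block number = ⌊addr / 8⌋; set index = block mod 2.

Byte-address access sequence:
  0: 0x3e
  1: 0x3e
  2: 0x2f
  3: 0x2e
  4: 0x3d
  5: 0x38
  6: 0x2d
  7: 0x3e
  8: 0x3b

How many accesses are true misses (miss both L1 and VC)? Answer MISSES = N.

MISSES = 2

#0 0x3e→b7/s1 MISS; vc=[]
#1 0x3e→b7/s1 L1-HIT; vc=[]
#2 0x2f→b5/s1 MISS; vc=[7]
#3 0x2e→b5/s1 L1-HIT; vc=[7]
#4 0x3d→b7/s1 VC-HIT; vc=[5]
#5 0x38→b7/s1 L1-HIT; vc=[5]
#6 0x2d→b5/s1 VC-HIT; vc=[7]
#7 0x3e→b7/s1 VC-HIT; vc=[5]
#8 0x3b→b7/s1 L1-HIT; vc=[5]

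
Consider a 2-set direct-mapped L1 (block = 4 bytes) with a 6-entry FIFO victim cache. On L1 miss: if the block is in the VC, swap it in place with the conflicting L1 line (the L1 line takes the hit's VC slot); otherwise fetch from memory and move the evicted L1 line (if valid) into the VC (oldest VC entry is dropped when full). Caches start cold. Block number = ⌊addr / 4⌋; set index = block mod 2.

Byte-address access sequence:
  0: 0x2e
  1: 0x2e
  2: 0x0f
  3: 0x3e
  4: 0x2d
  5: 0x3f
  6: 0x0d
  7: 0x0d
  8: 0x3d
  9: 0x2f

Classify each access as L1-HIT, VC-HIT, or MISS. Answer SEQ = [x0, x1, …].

  [0] addr=0x2e blk=11 s=1: MISS | VC []
  [1] addr=0x2e blk=11 s=1: L1-HIT | VC []
  [2] addr=0xf blk=3 s=1: MISS | VC [11]
  [3] addr=0x3e blk=15 s=1: MISS | VC [11, 3]
  [4] addr=0x2d blk=11 s=1: VC-HIT | VC [15, 3]
  [5] addr=0x3f blk=15 s=1: VC-HIT | VC [11, 3]
  [6] addr=0xd blk=3 s=1: VC-HIT | VC [11, 15]
  [7] addr=0xd blk=3 s=1: L1-HIT | VC [11, 15]
  [8] addr=0x3d blk=15 s=1: VC-HIT | VC [11, 3]
  [9] addr=0x2f blk=11 s=1: VC-HIT | VC [15, 3]

SEQ = [MISS, L1-HIT, MISS, MISS, VC-HIT, VC-HIT, VC-HIT, L1-HIT, VC-HIT, VC-HIT]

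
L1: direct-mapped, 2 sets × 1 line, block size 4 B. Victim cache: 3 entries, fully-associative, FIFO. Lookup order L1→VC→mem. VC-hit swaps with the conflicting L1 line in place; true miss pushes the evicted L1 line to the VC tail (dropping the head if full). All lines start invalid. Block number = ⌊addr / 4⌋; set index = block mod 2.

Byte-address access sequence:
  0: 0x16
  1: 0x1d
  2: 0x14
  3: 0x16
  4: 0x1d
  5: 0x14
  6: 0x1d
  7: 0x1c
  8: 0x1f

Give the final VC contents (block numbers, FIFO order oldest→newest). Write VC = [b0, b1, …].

0: 0x16 (blk 5, set 1) → MISS  vc=[]
1: 0x1d (blk 7, set 1) → MISS  vc=[5]
2: 0x14 (blk 5, set 1) → VC-HIT  vc=[7]
3: 0x16 (blk 5, set 1) → L1-HIT  vc=[7]
4: 0x1d (blk 7, set 1) → VC-HIT  vc=[5]
5: 0x14 (blk 5, set 1) → VC-HIT  vc=[7]
6: 0x1d (blk 7, set 1) → VC-HIT  vc=[5]
7: 0x1c (blk 7, set 1) → L1-HIT  vc=[5]
8: 0x1f (blk 7, set 1) → L1-HIT  vc=[5]

VC = [5]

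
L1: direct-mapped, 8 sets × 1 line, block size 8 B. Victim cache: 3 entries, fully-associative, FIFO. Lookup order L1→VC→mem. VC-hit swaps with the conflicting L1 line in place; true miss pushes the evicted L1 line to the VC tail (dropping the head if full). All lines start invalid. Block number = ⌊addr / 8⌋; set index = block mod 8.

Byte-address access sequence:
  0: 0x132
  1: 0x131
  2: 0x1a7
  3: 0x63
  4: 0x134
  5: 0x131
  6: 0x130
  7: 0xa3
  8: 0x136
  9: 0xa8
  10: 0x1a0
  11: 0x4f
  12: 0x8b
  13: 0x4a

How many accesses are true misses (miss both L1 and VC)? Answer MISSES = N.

  [0] addr=0x132 blk=38 s=6: MISS | VC []
  [1] addr=0x131 blk=38 s=6: L1-HIT | VC []
  [2] addr=0x1a7 blk=52 s=4: MISS | VC []
  [3] addr=0x63 blk=12 s=4: MISS | VC [52]
  [4] addr=0x134 blk=38 s=6: L1-HIT | VC [52]
  [5] addr=0x131 blk=38 s=6: L1-HIT | VC [52]
  [6] addr=0x130 blk=38 s=6: L1-HIT | VC [52]
  [7] addr=0xa3 blk=20 s=4: MISS | VC [52, 12]
  [8] addr=0x136 blk=38 s=6: L1-HIT | VC [52, 12]
  [9] addr=0xa8 blk=21 s=5: MISS | VC [52, 12]
  [10] addr=0x1a0 blk=52 s=4: VC-HIT | VC [20, 12]
  [11] addr=0x4f blk=9 s=1: MISS | VC [20, 12]
  [12] addr=0x8b blk=17 s=1: MISS | VC [20, 12, 9]
  [13] addr=0x4a blk=9 s=1: VC-HIT | VC [20, 12, 17]

MISSES = 7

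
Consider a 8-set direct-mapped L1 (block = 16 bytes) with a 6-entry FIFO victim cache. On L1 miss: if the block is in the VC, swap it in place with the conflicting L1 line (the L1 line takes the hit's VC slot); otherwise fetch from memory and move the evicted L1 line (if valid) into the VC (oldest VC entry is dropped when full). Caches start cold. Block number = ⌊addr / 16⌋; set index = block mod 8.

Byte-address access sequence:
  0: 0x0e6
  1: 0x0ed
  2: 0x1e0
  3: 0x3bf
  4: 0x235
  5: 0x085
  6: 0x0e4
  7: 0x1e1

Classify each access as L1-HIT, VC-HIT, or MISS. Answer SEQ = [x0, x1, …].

  [0] addr=0xe6 blk=14 s=6: MISS | VC []
  [1] addr=0xed blk=14 s=6: L1-HIT | VC []
  [2] addr=0x1e0 blk=30 s=6: MISS | VC [14]
  [3] addr=0x3bf blk=59 s=3: MISS | VC [14]
  [4] addr=0x235 blk=35 s=3: MISS | VC [14, 59]
  [5] addr=0x85 blk=8 s=0: MISS | VC [14, 59]
  [6] addr=0xe4 blk=14 s=6: VC-HIT | VC [30, 59]
  [7] addr=0x1e1 blk=30 s=6: VC-HIT | VC [14, 59]

SEQ = [MISS, L1-HIT, MISS, MISS, MISS, MISS, VC-HIT, VC-HIT]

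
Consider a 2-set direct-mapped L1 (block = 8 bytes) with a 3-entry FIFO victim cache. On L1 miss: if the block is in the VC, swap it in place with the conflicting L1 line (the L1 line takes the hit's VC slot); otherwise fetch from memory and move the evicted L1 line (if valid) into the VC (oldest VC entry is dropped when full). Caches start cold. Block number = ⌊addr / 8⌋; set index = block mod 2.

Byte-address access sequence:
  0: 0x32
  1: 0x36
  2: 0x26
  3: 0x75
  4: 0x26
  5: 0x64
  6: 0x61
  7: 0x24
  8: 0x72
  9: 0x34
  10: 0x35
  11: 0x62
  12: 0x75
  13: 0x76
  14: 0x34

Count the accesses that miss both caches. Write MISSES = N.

MISSES = 4

0: 0x32 (blk 6, set 0) → MISS  vc=[]
1: 0x36 (blk 6, set 0) → L1-HIT  vc=[]
2: 0x26 (blk 4, set 0) → MISS  vc=[6]
3: 0x75 (blk 14, set 0) → MISS  vc=[6, 4]
4: 0x26 (blk 4, set 0) → VC-HIT  vc=[6, 14]
5: 0x64 (blk 12, set 0) → MISS  vc=[6, 14, 4]
6: 0x61 (blk 12, set 0) → L1-HIT  vc=[6, 14, 4]
7: 0x24 (blk 4, set 0) → VC-HIT  vc=[6, 14, 12]
8: 0x72 (blk 14, set 0) → VC-HIT  vc=[6, 4, 12]
9: 0x34 (blk 6, set 0) → VC-HIT  vc=[14, 4, 12]
10: 0x35 (blk 6, set 0) → L1-HIT  vc=[14, 4, 12]
11: 0x62 (blk 12, set 0) → VC-HIT  vc=[14, 4, 6]
12: 0x75 (blk 14, set 0) → VC-HIT  vc=[12, 4, 6]
13: 0x76 (blk 14, set 0) → L1-HIT  vc=[12, 4, 6]
14: 0x34 (blk 6, set 0) → VC-HIT  vc=[12, 4, 14]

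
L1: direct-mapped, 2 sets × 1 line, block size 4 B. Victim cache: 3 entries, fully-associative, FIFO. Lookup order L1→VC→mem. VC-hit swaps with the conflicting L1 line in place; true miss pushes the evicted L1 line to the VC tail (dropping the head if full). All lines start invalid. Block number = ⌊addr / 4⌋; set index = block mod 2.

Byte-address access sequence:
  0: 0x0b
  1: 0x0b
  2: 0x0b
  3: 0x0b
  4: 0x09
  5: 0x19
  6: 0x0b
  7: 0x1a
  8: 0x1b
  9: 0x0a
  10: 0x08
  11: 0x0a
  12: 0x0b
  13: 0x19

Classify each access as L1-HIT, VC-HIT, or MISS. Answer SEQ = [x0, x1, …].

SEQ = [MISS, L1-HIT, L1-HIT, L1-HIT, L1-HIT, MISS, VC-HIT, VC-HIT, L1-HIT, VC-HIT, L1-HIT, L1-HIT, L1-HIT, VC-HIT]

#0 0xb→b2/s0 MISS; vc=[]
#1 0xb→b2/s0 L1-HIT; vc=[]
#2 0xb→b2/s0 L1-HIT; vc=[]
#3 0xb→b2/s0 L1-HIT; vc=[]
#4 0x9→b2/s0 L1-HIT; vc=[]
#5 0x19→b6/s0 MISS; vc=[2]
#6 0xb→b2/s0 VC-HIT; vc=[6]
#7 0x1a→b6/s0 VC-HIT; vc=[2]
#8 0x1b→b6/s0 L1-HIT; vc=[2]
#9 0xa→b2/s0 VC-HIT; vc=[6]
#10 0x8→b2/s0 L1-HIT; vc=[6]
#11 0xa→b2/s0 L1-HIT; vc=[6]
#12 0xb→b2/s0 L1-HIT; vc=[6]
#13 0x19→b6/s0 VC-HIT; vc=[2]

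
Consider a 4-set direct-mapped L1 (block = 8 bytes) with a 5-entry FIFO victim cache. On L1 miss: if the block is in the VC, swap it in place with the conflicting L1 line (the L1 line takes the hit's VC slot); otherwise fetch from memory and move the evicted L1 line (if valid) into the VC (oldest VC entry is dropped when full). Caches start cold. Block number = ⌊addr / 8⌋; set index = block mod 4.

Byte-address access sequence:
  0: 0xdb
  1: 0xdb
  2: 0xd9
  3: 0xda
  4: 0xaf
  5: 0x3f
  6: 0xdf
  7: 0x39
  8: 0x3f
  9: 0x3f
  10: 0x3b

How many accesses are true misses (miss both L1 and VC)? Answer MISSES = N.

0: 0xdb (blk 27, set 3) → MISS  vc=[]
1: 0xdb (blk 27, set 3) → L1-HIT  vc=[]
2: 0xd9 (blk 27, set 3) → L1-HIT  vc=[]
3: 0xda (blk 27, set 3) → L1-HIT  vc=[]
4: 0xaf (blk 21, set 1) → MISS  vc=[]
5: 0x3f (blk 7, set 3) → MISS  vc=[27]
6: 0xdf (blk 27, set 3) → VC-HIT  vc=[7]
7: 0x39 (blk 7, set 3) → VC-HIT  vc=[27]
8: 0x3f (blk 7, set 3) → L1-HIT  vc=[27]
9: 0x3f (blk 7, set 3) → L1-HIT  vc=[27]
10: 0x3b (blk 7, set 3) → L1-HIT  vc=[27]

MISSES = 3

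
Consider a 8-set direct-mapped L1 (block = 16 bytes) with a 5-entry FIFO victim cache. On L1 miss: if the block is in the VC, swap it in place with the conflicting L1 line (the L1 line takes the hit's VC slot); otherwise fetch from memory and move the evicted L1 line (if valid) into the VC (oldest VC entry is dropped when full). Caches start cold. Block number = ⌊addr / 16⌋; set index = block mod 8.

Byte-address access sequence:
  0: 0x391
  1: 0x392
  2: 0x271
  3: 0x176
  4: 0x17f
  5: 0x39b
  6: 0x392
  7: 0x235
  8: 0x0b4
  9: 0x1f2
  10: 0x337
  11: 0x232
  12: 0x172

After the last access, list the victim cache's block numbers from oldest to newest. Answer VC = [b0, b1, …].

VC = [39, 51, 31, 11]

0: 0x391 (blk 57, set 1) → MISS  vc=[]
1: 0x392 (blk 57, set 1) → L1-HIT  vc=[]
2: 0x271 (blk 39, set 7) → MISS  vc=[]
3: 0x176 (blk 23, set 7) → MISS  vc=[39]
4: 0x17f (blk 23, set 7) → L1-HIT  vc=[39]
5: 0x39b (blk 57, set 1) → L1-HIT  vc=[39]
6: 0x392 (blk 57, set 1) → L1-HIT  vc=[39]
7: 0x235 (blk 35, set 3) → MISS  vc=[39]
8: 0xb4 (blk 11, set 3) → MISS  vc=[39, 35]
9: 0x1f2 (blk 31, set 7) → MISS  vc=[39, 35, 23]
10: 0x337 (blk 51, set 3) → MISS  vc=[39, 35, 23, 11]
11: 0x232 (blk 35, set 3) → VC-HIT  vc=[39, 51, 23, 11]
12: 0x172 (blk 23, set 7) → VC-HIT  vc=[39, 51, 31, 11]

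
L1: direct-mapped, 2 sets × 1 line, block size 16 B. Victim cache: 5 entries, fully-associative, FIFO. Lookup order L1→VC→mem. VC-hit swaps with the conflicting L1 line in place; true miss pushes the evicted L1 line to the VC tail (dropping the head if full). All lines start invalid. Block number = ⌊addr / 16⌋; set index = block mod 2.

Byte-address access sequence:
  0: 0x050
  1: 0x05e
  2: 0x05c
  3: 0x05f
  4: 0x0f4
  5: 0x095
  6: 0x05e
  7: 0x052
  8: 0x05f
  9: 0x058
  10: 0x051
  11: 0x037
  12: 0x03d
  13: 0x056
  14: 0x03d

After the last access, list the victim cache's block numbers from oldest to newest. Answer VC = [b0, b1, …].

#0 0x50→b5/s1 MISS; vc=[]
#1 0x5e→b5/s1 L1-HIT; vc=[]
#2 0x5c→b5/s1 L1-HIT; vc=[]
#3 0x5f→b5/s1 L1-HIT; vc=[]
#4 0xf4→b15/s1 MISS; vc=[5]
#5 0x95→b9/s1 MISS; vc=[5,15]
#6 0x5e→b5/s1 VC-HIT; vc=[9,15]
#7 0x52→b5/s1 L1-HIT; vc=[9,15]
#8 0x5f→b5/s1 L1-HIT; vc=[9,15]
#9 0x58→b5/s1 L1-HIT; vc=[9,15]
#10 0x51→b5/s1 L1-HIT; vc=[9,15]
#11 0x37→b3/s1 MISS; vc=[9,15,5]
#12 0x3d→b3/s1 L1-HIT; vc=[9,15,5]
#13 0x56→b5/s1 VC-HIT; vc=[9,15,3]
#14 0x3d→b3/s1 VC-HIT; vc=[9,15,5]

VC = [9, 15, 5]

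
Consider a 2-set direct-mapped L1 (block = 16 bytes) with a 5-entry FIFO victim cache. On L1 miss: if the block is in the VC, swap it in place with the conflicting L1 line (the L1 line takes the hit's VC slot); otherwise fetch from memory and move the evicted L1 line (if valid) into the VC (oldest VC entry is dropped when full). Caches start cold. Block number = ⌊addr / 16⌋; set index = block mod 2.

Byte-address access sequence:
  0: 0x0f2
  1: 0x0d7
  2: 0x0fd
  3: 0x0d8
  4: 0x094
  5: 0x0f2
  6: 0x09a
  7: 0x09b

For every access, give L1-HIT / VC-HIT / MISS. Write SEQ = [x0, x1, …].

SEQ = [MISS, MISS, VC-HIT, VC-HIT, MISS, VC-HIT, VC-HIT, L1-HIT]

#0 0xf2→b15/s1 MISS; vc=[]
#1 0xd7→b13/s1 MISS; vc=[15]
#2 0xfd→b15/s1 VC-HIT; vc=[13]
#3 0xd8→b13/s1 VC-HIT; vc=[15]
#4 0x94→b9/s1 MISS; vc=[15,13]
#5 0xf2→b15/s1 VC-HIT; vc=[9,13]
#6 0x9a→b9/s1 VC-HIT; vc=[15,13]
#7 0x9b→b9/s1 L1-HIT; vc=[15,13]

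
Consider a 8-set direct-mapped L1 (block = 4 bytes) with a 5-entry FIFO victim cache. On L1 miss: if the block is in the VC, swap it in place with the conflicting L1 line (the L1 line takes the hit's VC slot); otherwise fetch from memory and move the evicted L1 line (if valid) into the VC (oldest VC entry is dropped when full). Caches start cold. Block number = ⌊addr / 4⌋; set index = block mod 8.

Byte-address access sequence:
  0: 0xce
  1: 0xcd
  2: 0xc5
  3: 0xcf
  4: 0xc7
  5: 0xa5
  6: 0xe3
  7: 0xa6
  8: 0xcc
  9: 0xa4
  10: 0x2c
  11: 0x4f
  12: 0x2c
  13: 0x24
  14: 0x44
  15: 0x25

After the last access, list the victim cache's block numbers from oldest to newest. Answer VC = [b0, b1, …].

VC = [49, 51, 19, 41, 17]

0: 0xce (blk 51, set 3) → MISS  vc=[]
1: 0xcd (blk 51, set 3) → L1-HIT  vc=[]
2: 0xc5 (blk 49, set 1) → MISS  vc=[]
3: 0xcf (blk 51, set 3) → L1-HIT  vc=[]
4: 0xc7 (blk 49, set 1) → L1-HIT  vc=[]
5: 0xa5 (blk 41, set 1) → MISS  vc=[49]
6: 0xe3 (blk 56, set 0) → MISS  vc=[49]
7: 0xa6 (blk 41, set 1) → L1-HIT  vc=[49]
8: 0xcc (blk 51, set 3) → L1-HIT  vc=[49]
9: 0xa4 (blk 41, set 1) → L1-HIT  vc=[49]
10: 0x2c (blk 11, set 3) → MISS  vc=[49, 51]
11: 0x4f (blk 19, set 3) → MISS  vc=[49, 51, 11]
12: 0x2c (blk 11, set 3) → VC-HIT  vc=[49, 51, 19]
13: 0x24 (blk 9, set 1) → MISS  vc=[49, 51, 19, 41]
14: 0x44 (blk 17, set 1) → MISS  vc=[49, 51, 19, 41, 9]
15: 0x25 (blk 9, set 1) → VC-HIT  vc=[49, 51, 19, 41, 17]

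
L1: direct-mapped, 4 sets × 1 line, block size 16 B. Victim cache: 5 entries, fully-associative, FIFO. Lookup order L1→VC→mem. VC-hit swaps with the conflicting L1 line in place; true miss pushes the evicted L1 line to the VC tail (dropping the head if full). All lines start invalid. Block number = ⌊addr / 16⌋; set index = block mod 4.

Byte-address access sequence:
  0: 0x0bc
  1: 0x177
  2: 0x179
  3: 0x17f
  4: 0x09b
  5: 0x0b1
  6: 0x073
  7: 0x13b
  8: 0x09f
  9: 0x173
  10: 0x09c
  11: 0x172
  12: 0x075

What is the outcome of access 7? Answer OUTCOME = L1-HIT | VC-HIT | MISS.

#0 0xbc→b11/s3 MISS; vc=[]
#1 0x177→b23/s3 MISS; vc=[11]
#2 0x179→b23/s3 L1-HIT; vc=[11]
#3 0x17f→b23/s3 L1-HIT; vc=[11]
#4 0x9b→b9/s1 MISS; vc=[11]
#5 0xb1→b11/s3 VC-HIT; vc=[23]
#6 0x73→b7/s3 MISS; vc=[23,11]
#7 0x13b→b19/s3 MISS; vc=[23,11,7]
#8 0x9f→b9/s1 L1-HIT; vc=[23,11,7]
#9 0x173→b23/s3 VC-HIT; vc=[19,11,7]
#10 0x9c→b9/s1 L1-HIT; vc=[19,11,7]
#11 0x172→b23/s3 L1-HIT; vc=[19,11,7]
#12 0x75→b7/s3 VC-HIT; vc=[19,11,23]

OUTCOME = MISS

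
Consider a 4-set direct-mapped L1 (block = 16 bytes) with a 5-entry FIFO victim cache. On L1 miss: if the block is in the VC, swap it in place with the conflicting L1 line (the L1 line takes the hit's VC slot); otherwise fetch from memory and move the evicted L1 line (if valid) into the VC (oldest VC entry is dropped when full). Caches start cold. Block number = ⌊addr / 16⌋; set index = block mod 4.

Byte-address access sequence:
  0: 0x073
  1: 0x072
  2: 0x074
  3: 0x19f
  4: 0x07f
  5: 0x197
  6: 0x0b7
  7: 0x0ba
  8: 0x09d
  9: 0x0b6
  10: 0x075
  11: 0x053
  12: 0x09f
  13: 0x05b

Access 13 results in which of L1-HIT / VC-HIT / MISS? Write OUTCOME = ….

  [0] addr=0x73 blk=7 s=3: MISS | VC []
  [1] addr=0x72 blk=7 s=3: L1-HIT | VC []
  [2] addr=0x74 blk=7 s=3: L1-HIT | VC []
  [3] addr=0x19f blk=25 s=1: MISS | VC []
  [4] addr=0x7f blk=7 s=3: L1-HIT | VC []
  [5] addr=0x197 blk=25 s=1: L1-HIT | VC []
  [6] addr=0xb7 blk=11 s=3: MISS | VC [7]
  [7] addr=0xba blk=11 s=3: L1-HIT | VC [7]
  [8] addr=0x9d blk=9 s=1: MISS | VC [7, 25]
  [9] addr=0xb6 blk=11 s=3: L1-HIT | VC [7, 25]
  [10] addr=0x75 blk=7 s=3: VC-HIT | VC [11, 25]
  [11] addr=0x53 blk=5 s=1: MISS | VC [11, 25, 9]
  [12] addr=0x9f blk=9 s=1: VC-HIT | VC [11, 25, 5]
  [13] addr=0x5b blk=5 s=1: VC-HIT | VC [11, 25, 9]

OUTCOME = VC-HIT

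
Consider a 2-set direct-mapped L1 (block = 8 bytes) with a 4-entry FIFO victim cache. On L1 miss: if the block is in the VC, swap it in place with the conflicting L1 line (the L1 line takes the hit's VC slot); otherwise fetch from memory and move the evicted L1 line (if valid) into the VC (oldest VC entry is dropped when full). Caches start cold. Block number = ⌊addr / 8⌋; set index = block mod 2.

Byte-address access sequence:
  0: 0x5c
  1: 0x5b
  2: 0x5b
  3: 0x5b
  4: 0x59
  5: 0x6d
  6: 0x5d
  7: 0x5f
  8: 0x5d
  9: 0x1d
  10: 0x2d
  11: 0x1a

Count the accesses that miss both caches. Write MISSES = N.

MISSES = 4

  [0] addr=0x5c blk=11 s=1: MISS | VC []
  [1] addr=0x5b blk=11 s=1: L1-HIT | VC []
  [2] addr=0x5b blk=11 s=1: L1-HIT | VC []
  [3] addr=0x5b blk=11 s=1: L1-HIT | VC []
  [4] addr=0x59 blk=11 s=1: L1-HIT | VC []
  [5] addr=0x6d blk=13 s=1: MISS | VC [11]
  [6] addr=0x5d blk=11 s=1: VC-HIT | VC [13]
  [7] addr=0x5f blk=11 s=1: L1-HIT | VC [13]
  [8] addr=0x5d blk=11 s=1: L1-HIT | VC [13]
  [9] addr=0x1d blk=3 s=1: MISS | VC [13, 11]
  [10] addr=0x2d blk=5 s=1: MISS | VC [13, 11, 3]
  [11] addr=0x1a blk=3 s=1: VC-HIT | VC [13, 11, 5]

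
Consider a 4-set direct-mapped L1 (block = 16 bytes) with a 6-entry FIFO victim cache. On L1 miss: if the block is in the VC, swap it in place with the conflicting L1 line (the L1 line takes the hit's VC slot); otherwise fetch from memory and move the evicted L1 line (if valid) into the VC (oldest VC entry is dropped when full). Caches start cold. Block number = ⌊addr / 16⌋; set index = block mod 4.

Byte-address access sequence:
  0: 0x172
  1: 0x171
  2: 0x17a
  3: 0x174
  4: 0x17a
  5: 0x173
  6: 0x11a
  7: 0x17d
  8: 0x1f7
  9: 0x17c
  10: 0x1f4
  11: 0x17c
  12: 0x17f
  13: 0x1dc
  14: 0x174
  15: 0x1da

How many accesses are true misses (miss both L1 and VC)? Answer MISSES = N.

MISSES = 4

0: 0x172 (blk 23, set 3) → MISS  vc=[]
1: 0x171 (blk 23, set 3) → L1-HIT  vc=[]
2: 0x17a (blk 23, set 3) → L1-HIT  vc=[]
3: 0x174 (blk 23, set 3) → L1-HIT  vc=[]
4: 0x17a (blk 23, set 3) → L1-HIT  vc=[]
5: 0x173 (blk 23, set 3) → L1-HIT  vc=[]
6: 0x11a (blk 17, set 1) → MISS  vc=[]
7: 0x17d (blk 23, set 3) → L1-HIT  vc=[]
8: 0x1f7 (blk 31, set 3) → MISS  vc=[23]
9: 0x17c (blk 23, set 3) → VC-HIT  vc=[31]
10: 0x1f4 (blk 31, set 3) → VC-HIT  vc=[23]
11: 0x17c (blk 23, set 3) → VC-HIT  vc=[31]
12: 0x17f (blk 23, set 3) → L1-HIT  vc=[31]
13: 0x1dc (blk 29, set 1) → MISS  vc=[31, 17]
14: 0x174 (blk 23, set 3) → L1-HIT  vc=[31, 17]
15: 0x1da (blk 29, set 1) → L1-HIT  vc=[31, 17]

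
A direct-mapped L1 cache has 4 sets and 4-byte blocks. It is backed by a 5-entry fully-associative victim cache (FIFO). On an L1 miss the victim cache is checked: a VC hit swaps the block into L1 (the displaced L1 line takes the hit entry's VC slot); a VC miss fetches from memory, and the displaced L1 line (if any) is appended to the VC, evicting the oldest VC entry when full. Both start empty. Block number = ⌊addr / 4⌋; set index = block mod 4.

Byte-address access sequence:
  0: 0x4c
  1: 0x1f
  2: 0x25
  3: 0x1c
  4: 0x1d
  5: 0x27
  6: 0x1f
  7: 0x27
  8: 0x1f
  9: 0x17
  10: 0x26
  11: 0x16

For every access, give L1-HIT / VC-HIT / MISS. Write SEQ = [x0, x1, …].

0: 0x4c (blk 19, set 3) → MISS  vc=[]
1: 0x1f (blk 7, set 3) → MISS  vc=[19]
2: 0x25 (blk 9, set 1) → MISS  vc=[19]
3: 0x1c (blk 7, set 3) → L1-HIT  vc=[19]
4: 0x1d (blk 7, set 3) → L1-HIT  vc=[19]
5: 0x27 (blk 9, set 1) → L1-HIT  vc=[19]
6: 0x1f (blk 7, set 3) → L1-HIT  vc=[19]
7: 0x27 (blk 9, set 1) → L1-HIT  vc=[19]
8: 0x1f (blk 7, set 3) → L1-HIT  vc=[19]
9: 0x17 (blk 5, set 1) → MISS  vc=[19, 9]
10: 0x26 (blk 9, set 1) → VC-HIT  vc=[19, 5]
11: 0x16 (blk 5, set 1) → VC-HIT  vc=[19, 9]

SEQ = [MISS, MISS, MISS, L1-HIT, L1-HIT, L1-HIT, L1-HIT, L1-HIT, L1-HIT, MISS, VC-HIT, VC-HIT]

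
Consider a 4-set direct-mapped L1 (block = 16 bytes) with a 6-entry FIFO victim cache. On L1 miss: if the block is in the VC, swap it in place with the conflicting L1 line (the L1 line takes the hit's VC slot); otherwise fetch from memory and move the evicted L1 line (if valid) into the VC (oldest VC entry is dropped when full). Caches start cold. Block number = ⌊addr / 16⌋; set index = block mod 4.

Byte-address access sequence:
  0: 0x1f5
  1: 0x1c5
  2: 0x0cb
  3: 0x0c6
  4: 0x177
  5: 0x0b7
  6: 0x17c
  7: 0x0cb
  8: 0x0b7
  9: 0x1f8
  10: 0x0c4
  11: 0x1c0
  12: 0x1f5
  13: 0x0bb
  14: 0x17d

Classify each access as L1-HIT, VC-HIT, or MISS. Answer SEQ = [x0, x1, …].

0: 0x1f5 (blk 31, set 3) → MISS  vc=[]
1: 0x1c5 (blk 28, set 0) → MISS  vc=[]
2: 0xcb (blk 12, set 0) → MISS  vc=[28]
3: 0xc6 (blk 12, set 0) → L1-HIT  vc=[28]
4: 0x177 (blk 23, set 3) → MISS  vc=[28, 31]
5: 0xb7 (blk 11, set 3) → MISS  vc=[28, 31, 23]
6: 0x17c (blk 23, set 3) → VC-HIT  vc=[28, 31, 11]
7: 0xcb (blk 12, set 0) → L1-HIT  vc=[28, 31, 11]
8: 0xb7 (blk 11, set 3) → VC-HIT  vc=[28, 31, 23]
9: 0x1f8 (blk 31, set 3) → VC-HIT  vc=[28, 11, 23]
10: 0xc4 (blk 12, set 0) → L1-HIT  vc=[28, 11, 23]
11: 0x1c0 (blk 28, set 0) → VC-HIT  vc=[12, 11, 23]
12: 0x1f5 (blk 31, set 3) → L1-HIT  vc=[12, 11, 23]
13: 0xbb (blk 11, set 3) → VC-HIT  vc=[12, 31, 23]
14: 0x17d (blk 23, set 3) → VC-HIT  vc=[12, 31, 11]

SEQ = [MISS, MISS, MISS, L1-HIT, MISS, MISS, VC-HIT, L1-HIT, VC-HIT, VC-HIT, L1-HIT, VC-HIT, L1-HIT, VC-HIT, VC-HIT]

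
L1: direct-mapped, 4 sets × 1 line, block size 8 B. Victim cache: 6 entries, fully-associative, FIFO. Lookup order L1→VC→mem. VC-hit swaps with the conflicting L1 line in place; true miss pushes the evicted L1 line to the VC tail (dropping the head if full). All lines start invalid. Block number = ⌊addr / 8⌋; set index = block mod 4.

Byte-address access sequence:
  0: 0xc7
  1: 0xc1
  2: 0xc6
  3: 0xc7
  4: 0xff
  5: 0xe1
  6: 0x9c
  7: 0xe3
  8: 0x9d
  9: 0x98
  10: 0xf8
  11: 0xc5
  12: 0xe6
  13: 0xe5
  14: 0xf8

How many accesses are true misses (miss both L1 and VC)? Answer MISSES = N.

MISSES = 4

  [0] addr=0xc7 blk=24 s=0: MISS | VC []
  [1] addr=0xc1 blk=24 s=0: L1-HIT | VC []
  [2] addr=0xc6 blk=24 s=0: L1-HIT | VC []
  [3] addr=0xc7 blk=24 s=0: L1-HIT | VC []
  [4] addr=0xff blk=31 s=3: MISS | VC []
  [5] addr=0xe1 blk=28 s=0: MISS | VC [24]
  [6] addr=0x9c blk=19 s=3: MISS | VC [24, 31]
  [7] addr=0xe3 blk=28 s=0: L1-HIT | VC [24, 31]
  [8] addr=0x9d blk=19 s=3: L1-HIT | VC [24, 31]
  [9] addr=0x98 blk=19 s=3: L1-HIT | VC [24, 31]
  [10] addr=0xf8 blk=31 s=3: VC-HIT | VC [24, 19]
  [11] addr=0xc5 blk=24 s=0: VC-HIT | VC [28, 19]
  [12] addr=0xe6 blk=28 s=0: VC-HIT | VC [24, 19]
  [13] addr=0xe5 blk=28 s=0: L1-HIT | VC [24, 19]
  [14] addr=0xf8 blk=31 s=3: L1-HIT | VC [24, 19]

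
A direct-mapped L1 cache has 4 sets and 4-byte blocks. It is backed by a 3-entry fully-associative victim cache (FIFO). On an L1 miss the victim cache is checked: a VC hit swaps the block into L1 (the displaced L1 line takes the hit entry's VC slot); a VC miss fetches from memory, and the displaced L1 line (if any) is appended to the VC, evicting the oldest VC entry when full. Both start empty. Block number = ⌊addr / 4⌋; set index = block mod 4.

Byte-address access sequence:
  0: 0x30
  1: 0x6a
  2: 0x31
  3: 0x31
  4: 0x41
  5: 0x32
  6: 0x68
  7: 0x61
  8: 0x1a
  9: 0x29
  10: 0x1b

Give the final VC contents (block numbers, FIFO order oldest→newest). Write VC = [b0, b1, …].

VC = [12, 26, 10]

  [0] addr=0x30 blk=12 s=0: MISS | VC []
  [1] addr=0x6a blk=26 s=2: MISS | VC []
  [2] addr=0x31 blk=12 s=0: L1-HIT | VC []
  [3] addr=0x31 blk=12 s=0: L1-HIT | VC []
  [4] addr=0x41 blk=16 s=0: MISS | VC [12]
  [5] addr=0x32 blk=12 s=0: VC-HIT | VC [16]
  [6] addr=0x68 blk=26 s=2: L1-HIT | VC [16]
  [7] addr=0x61 blk=24 s=0: MISS | VC [16, 12]
  [8] addr=0x1a blk=6 s=2: MISS | VC [16, 12, 26]
  [9] addr=0x29 blk=10 s=2: MISS | VC [12, 26, 6]
  [10] addr=0x1b blk=6 s=2: VC-HIT | VC [12, 26, 10]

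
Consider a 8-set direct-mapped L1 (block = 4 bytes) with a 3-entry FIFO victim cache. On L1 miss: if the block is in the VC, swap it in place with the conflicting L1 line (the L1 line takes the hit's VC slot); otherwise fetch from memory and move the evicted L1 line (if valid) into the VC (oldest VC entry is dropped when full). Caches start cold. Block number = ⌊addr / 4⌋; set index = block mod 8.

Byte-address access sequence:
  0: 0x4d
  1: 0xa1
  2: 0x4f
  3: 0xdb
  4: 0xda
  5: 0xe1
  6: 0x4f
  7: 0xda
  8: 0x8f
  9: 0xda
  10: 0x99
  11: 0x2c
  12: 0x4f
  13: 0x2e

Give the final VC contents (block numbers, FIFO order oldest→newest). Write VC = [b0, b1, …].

#0 0x4d→b19/s3 MISS; vc=[]
#1 0xa1→b40/s0 MISS; vc=[]
#2 0x4f→b19/s3 L1-HIT; vc=[]
#3 0xdb→b54/s6 MISS; vc=[]
#4 0xda→b54/s6 L1-HIT; vc=[]
#5 0xe1→b56/s0 MISS; vc=[40]
#6 0x4f→b19/s3 L1-HIT; vc=[40]
#7 0xda→b54/s6 L1-HIT; vc=[40]
#8 0x8f→b35/s3 MISS; vc=[40,19]
#9 0xda→b54/s6 L1-HIT; vc=[40,19]
#10 0x99→b38/s6 MISS; vc=[40,19,54]
#11 0x2c→b11/s3 MISS; vc=[19,54,35]
#12 0x4f→b19/s3 VC-HIT; vc=[11,54,35]
#13 0x2e→b11/s3 VC-HIT; vc=[19,54,35]

VC = [19, 54, 35]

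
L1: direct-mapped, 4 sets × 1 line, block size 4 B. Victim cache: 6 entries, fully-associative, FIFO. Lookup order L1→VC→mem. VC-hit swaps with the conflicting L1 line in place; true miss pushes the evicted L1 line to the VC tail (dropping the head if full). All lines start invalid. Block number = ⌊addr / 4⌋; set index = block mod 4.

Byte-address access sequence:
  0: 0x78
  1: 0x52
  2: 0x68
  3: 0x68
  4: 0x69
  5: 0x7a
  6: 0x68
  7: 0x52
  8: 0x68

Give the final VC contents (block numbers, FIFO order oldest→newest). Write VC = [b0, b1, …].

VC = [30]

0: 0x78 (blk 30, set 2) → MISS  vc=[]
1: 0x52 (blk 20, set 0) → MISS  vc=[]
2: 0x68 (blk 26, set 2) → MISS  vc=[30]
3: 0x68 (blk 26, set 2) → L1-HIT  vc=[30]
4: 0x69 (blk 26, set 2) → L1-HIT  vc=[30]
5: 0x7a (blk 30, set 2) → VC-HIT  vc=[26]
6: 0x68 (blk 26, set 2) → VC-HIT  vc=[30]
7: 0x52 (blk 20, set 0) → L1-HIT  vc=[30]
8: 0x68 (blk 26, set 2) → L1-HIT  vc=[30]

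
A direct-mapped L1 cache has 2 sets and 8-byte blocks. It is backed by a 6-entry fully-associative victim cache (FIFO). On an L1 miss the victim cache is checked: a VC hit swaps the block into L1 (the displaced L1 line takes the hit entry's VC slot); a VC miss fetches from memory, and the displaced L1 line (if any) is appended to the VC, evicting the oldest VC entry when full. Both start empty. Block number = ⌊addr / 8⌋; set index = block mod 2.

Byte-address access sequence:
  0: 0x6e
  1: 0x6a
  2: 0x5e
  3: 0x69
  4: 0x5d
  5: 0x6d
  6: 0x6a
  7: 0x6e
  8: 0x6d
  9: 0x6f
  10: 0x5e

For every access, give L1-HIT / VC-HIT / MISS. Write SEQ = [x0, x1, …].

#0 0x6e→b13/s1 MISS; vc=[]
#1 0x6a→b13/s1 L1-HIT; vc=[]
#2 0x5e→b11/s1 MISS; vc=[13]
#3 0x69→b13/s1 VC-HIT; vc=[11]
#4 0x5d→b11/s1 VC-HIT; vc=[13]
#5 0x6d→b13/s1 VC-HIT; vc=[11]
#6 0x6a→b13/s1 L1-HIT; vc=[11]
#7 0x6e→b13/s1 L1-HIT; vc=[11]
#8 0x6d→b13/s1 L1-HIT; vc=[11]
#9 0x6f→b13/s1 L1-HIT; vc=[11]
#10 0x5e→b11/s1 VC-HIT; vc=[13]

SEQ = [MISS, L1-HIT, MISS, VC-HIT, VC-HIT, VC-HIT, L1-HIT, L1-HIT, L1-HIT, L1-HIT, VC-HIT]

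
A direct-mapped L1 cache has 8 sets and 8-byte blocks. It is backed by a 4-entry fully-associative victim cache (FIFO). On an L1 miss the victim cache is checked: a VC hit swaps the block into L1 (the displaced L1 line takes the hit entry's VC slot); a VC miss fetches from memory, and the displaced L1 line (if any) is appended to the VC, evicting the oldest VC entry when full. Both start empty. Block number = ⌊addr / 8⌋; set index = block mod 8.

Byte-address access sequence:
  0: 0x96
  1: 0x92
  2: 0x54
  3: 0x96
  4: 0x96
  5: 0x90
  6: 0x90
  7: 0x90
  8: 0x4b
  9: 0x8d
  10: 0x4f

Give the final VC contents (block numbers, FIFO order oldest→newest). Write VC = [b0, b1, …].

VC = [10, 17]

#0 0x96→b18/s2 MISS; vc=[]
#1 0x92→b18/s2 L1-HIT; vc=[]
#2 0x54→b10/s2 MISS; vc=[18]
#3 0x96→b18/s2 VC-HIT; vc=[10]
#4 0x96→b18/s2 L1-HIT; vc=[10]
#5 0x90→b18/s2 L1-HIT; vc=[10]
#6 0x90→b18/s2 L1-HIT; vc=[10]
#7 0x90→b18/s2 L1-HIT; vc=[10]
#8 0x4b→b9/s1 MISS; vc=[10]
#9 0x8d→b17/s1 MISS; vc=[10,9]
#10 0x4f→b9/s1 VC-HIT; vc=[10,17]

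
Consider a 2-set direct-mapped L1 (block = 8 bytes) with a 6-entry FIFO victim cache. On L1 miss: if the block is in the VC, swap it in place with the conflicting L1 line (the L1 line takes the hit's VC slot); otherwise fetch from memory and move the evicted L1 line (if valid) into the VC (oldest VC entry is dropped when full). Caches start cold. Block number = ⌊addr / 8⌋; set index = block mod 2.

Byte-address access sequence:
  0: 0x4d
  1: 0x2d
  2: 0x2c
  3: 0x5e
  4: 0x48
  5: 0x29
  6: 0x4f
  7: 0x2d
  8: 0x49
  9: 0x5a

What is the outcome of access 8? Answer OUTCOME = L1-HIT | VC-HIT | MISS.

OUTCOME = VC-HIT

#0 0x4d→b9/s1 MISS; vc=[]
#1 0x2d→b5/s1 MISS; vc=[9]
#2 0x2c→b5/s1 L1-HIT; vc=[9]
#3 0x5e→b11/s1 MISS; vc=[9,5]
#4 0x48→b9/s1 VC-HIT; vc=[11,5]
#5 0x29→b5/s1 VC-HIT; vc=[11,9]
#6 0x4f→b9/s1 VC-HIT; vc=[11,5]
#7 0x2d→b5/s1 VC-HIT; vc=[11,9]
#8 0x49→b9/s1 VC-HIT; vc=[11,5]
#9 0x5a→b11/s1 VC-HIT; vc=[9,5]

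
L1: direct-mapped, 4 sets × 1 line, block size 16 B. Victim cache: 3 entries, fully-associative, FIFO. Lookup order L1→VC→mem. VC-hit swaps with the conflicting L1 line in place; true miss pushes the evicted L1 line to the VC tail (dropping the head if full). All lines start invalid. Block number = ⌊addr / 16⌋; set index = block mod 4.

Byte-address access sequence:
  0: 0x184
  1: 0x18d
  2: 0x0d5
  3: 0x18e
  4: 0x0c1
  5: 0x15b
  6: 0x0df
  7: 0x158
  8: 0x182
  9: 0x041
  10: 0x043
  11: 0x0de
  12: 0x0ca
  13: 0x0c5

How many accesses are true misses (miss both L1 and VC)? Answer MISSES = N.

MISSES = 5

#0 0x184→b24/s0 MISS; vc=[]
#1 0x18d→b24/s0 L1-HIT; vc=[]
#2 0xd5→b13/s1 MISS; vc=[]
#3 0x18e→b24/s0 L1-HIT; vc=[]
#4 0xc1→b12/s0 MISS; vc=[24]
#5 0x15b→b21/s1 MISS; vc=[24,13]
#6 0xdf→b13/s1 VC-HIT; vc=[24,21]
#7 0x158→b21/s1 VC-HIT; vc=[24,13]
#8 0x182→b24/s0 VC-HIT; vc=[12,13]
#9 0x41→b4/s0 MISS; vc=[12,13,24]
#10 0x43→b4/s0 L1-HIT; vc=[12,13,24]
#11 0xde→b13/s1 VC-HIT; vc=[12,21,24]
#12 0xca→b12/s0 VC-HIT; vc=[4,21,24]
#13 0xc5→b12/s0 L1-HIT; vc=[4,21,24]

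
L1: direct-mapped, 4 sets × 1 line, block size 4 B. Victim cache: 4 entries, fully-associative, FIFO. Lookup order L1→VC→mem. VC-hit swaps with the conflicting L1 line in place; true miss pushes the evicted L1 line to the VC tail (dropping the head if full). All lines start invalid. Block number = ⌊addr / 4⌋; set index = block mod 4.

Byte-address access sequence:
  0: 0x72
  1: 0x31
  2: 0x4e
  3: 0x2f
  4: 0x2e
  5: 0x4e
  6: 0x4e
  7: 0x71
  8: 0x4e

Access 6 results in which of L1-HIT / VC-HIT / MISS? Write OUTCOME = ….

OUTCOME = L1-HIT

  [0] addr=0x72 blk=28 s=0: MISS | VC []
  [1] addr=0x31 blk=12 s=0: MISS | VC [28]
  [2] addr=0x4e blk=19 s=3: MISS | VC [28]
  [3] addr=0x2f blk=11 s=3: MISS | VC [28, 19]
  [4] addr=0x2e blk=11 s=3: L1-HIT | VC [28, 19]
  [5] addr=0x4e blk=19 s=3: VC-HIT | VC [28, 11]
  [6] addr=0x4e blk=19 s=3: L1-HIT | VC [28, 11]
  [7] addr=0x71 blk=28 s=0: VC-HIT | VC [12, 11]
  [8] addr=0x4e blk=19 s=3: L1-HIT | VC [12, 11]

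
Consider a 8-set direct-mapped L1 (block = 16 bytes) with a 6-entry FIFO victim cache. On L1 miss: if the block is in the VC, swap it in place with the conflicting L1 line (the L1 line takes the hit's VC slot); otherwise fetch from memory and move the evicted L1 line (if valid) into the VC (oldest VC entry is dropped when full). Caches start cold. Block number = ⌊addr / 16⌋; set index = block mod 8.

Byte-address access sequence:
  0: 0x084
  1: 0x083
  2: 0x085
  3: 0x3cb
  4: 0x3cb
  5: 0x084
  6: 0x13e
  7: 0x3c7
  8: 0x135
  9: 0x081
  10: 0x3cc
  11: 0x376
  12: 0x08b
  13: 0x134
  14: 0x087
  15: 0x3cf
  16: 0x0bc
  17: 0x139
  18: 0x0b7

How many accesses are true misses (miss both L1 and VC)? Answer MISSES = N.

#0 0x84→b8/s0 MISS; vc=[]
#1 0x83→b8/s0 L1-HIT; vc=[]
#2 0x85→b8/s0 L1-HIT; vc=[]
#3 0x3cb→b60/s4 MISS; vc=[]
#4 0x3cb→b60/s4 L1-HIT; vc=[]
#5 0x84→b8/s0 L1-HIT; vc=[]
#6 0x13e→b19/s3 MISS; vc=[]
#7 0x3c7→b60/s4 L1-HIT; vc=[]
#8 0x135→b19/s3 L1-HIT; vc=[]
#9 0x81→b8/s0 L1-HIT; vc=[]
#10 0x3cc→b60/s4 L1-HIT; vc=[]
#11 0x376→b55/s7 MISS; vc=[]
#12 0x8b→b8/s0 L1-HIT; vc=[]
#13 0x134→b19/s3 L1-HIT; vc=[]
#14 0x87→b8/s0 L1-HIT; vc=[]
#15 0x3cf→b60/s4 L1-HIT; vc=[]
#16 0xbc→b11/s3 MISS; vc=[19]
#17 0x139→b19/s3 VC-HIT; vc=[11]
#18 0xb7→b11/s3 VC-HIT; vc=[19]

MISSES = 5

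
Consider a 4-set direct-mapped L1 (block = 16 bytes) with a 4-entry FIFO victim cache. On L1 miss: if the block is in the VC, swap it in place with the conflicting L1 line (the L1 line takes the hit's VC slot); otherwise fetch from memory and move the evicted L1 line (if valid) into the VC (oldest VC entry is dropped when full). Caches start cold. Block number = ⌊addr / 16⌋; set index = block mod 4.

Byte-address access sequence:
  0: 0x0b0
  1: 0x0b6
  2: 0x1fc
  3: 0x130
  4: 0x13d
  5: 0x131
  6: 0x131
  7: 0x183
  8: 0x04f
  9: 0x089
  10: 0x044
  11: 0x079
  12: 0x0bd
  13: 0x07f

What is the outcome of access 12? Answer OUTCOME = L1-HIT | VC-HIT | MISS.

0: 0xb0 (blk 11, set 3) → MISS  vc=[]
1: 0xb6 (blk 11, set 3) → L1-HIT  vc=[]
2: 0x1fc (blk 31, set 3) → MISS  vc=[11]
3: 0x130 (blk 19, set 3) → MISS  vc=[11, 31]
4: 0x13d (blk 19, set 3) → L1-HIT  vc=[11, 31]
5: 0x131 (blk 19, set 3) → L1-HIT  vc=[11, 31]
6: 0x131 (blk 19, set 3) → L1-HIT  vc=[11, 31]
7: 0x183 (blk 24, set 0) → MISS  vc=[11, 31]
8: 0x4f (blk 4, set 0) → MISS  vc=[11, 31, 24]
9: 0x89 (blk 8, set 0) → MISS  vc=[11, 31, 24, 4]
10: 0x44 (blk 4, set 0) → VC-HIT  vc=[11, 31, 24, 8]
11: 0x79 (blk 7, set 3) → MISS  vc=[31, 24, 8, 19]
12: 0xbd (blk 11, set 3) → MISS  vc=[24, 8, 19, 7]
13: 0x7f (blk 7, set 3) → VC-HIT  vc=[24, 8, 19, 11]

OUTCOME = MISS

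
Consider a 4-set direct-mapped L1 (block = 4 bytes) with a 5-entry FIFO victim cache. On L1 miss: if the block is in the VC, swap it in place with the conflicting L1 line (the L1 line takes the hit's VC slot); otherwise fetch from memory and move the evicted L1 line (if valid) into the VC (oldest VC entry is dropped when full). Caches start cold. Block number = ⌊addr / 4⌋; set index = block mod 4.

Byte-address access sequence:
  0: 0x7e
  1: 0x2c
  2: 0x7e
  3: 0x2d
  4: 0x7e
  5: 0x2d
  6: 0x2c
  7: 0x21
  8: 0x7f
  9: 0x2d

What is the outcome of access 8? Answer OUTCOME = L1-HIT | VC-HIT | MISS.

OUTCOME = VC-HIT

0: 0x7e (blk 31, set 3) → MISS  vc=[]
1: 0x2c (blk 11, set 3) → MISS  vc=[31]
2: 0x7e (blk 31, set 3) → VC-HIT  vc=[11]
3: 0x2d (blk 11, set 3) → VC-HIT  vc=[31]
4: 0x7e (blk 31, set 3) → VC-HIT  vc=[11]
5: 0x2d (blk 11, set 3) → VC-HIT  vc=[31]
6: 0x2c (blk 11, set 3) → L1-HIT  vc=[31]
7: 0x21 (blk 8, set 0) → MISS  vc=[31]
8: 0x7f (blk 31, set 3) → VC-HIT  vc=[11]
9: 0x2d (blk 11, set 3) → VC-HIT  vc=[31]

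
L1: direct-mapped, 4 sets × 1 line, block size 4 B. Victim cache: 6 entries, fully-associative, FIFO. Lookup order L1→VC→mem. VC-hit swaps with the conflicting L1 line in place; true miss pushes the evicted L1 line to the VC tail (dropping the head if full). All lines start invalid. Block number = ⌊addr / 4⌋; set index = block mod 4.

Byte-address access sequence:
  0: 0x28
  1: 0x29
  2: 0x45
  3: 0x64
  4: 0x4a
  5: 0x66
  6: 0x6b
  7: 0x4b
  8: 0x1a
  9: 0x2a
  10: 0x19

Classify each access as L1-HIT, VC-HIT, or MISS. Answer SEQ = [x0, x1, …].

SEQ = [MISS, L1-HIT, MISS, MISS, MISS, L1-HIT, MISS, VC-HIT, MISS, VC-HIT, VC-HIT]

  [0] addr=0x28 blk=10 s=2: MISS | VC []
  [1] addr=0x29 blk=10 s=2: L1-HIT | VC []
  [2] addr=0x45 blk=17 s=1: MISS | VC []
  [3] addr=0x64 blk=25 s=1: MISS | VC [17]
  [4] addr=0x4a blk=18 s=2: MISS | VC [17, 10]
  [5] addr=0x66 blk=25 s=1: L1-HIT | VC [17, 10]
  [6] addr=0x6b blk=26 s=2: MISS | VC [17, 10, 18]
  [7] addr=0x4b blk=18 s=2: VC-HIT | VC [17, 10, 26]
  [8] addr=0x1a blk=6 s=2: MISS | VC [17, 10, 26, 18]
  [9] addr=0x2a blk=10 s=2: VC-HIT | VC [17, 6, 26, 18]
  [10] addr=0x19 blk=6 s=2: VC-HIT | VC [17, 10, 26, 18]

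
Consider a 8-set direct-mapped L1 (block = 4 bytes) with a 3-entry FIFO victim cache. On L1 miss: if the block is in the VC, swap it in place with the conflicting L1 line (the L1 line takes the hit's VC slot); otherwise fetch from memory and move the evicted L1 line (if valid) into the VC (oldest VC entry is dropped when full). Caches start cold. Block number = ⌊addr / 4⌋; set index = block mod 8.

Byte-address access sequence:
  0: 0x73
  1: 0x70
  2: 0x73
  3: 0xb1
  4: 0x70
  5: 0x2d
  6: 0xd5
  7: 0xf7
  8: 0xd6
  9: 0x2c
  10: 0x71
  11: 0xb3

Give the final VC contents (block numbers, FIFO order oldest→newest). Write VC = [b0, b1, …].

VC = [28, 61]

0: 0x73 (blk 28, set 4) → MISS  vc=[]
1: 0x70 (blk 28, set 4) → L1-HIT  vc=[]
2: 0x73 (blk 28, set 4) → L1-HIT  vc=[]
3: 0xb1 (blk 44, set 4) → MISS  vc=[28]
4: 0x70 (blk 28, set 4) → VC-HIT  vc=[44]
5: 0x2d (blk 11, set 3) → MISS  vc=[44]
6: 0xd5 (blk 53, set 5) → MISS  vc=[44]
7: 0xf7 (blk 61, set 5) → MISS  vc=[44, 53]
8: 0xd6 (blk 53, set 5) → VC-HIT  vc=[44, 61]
9: 0x2c (blk 11, set 3) → L1-HIT  vc=[44, 61]
10: 0x71 (blk 28, set 4) → L1-HIT  vc=[44, 61]
11: 0xb3 (blk 44, set 4) → VC-HIT  vc=[28, 61]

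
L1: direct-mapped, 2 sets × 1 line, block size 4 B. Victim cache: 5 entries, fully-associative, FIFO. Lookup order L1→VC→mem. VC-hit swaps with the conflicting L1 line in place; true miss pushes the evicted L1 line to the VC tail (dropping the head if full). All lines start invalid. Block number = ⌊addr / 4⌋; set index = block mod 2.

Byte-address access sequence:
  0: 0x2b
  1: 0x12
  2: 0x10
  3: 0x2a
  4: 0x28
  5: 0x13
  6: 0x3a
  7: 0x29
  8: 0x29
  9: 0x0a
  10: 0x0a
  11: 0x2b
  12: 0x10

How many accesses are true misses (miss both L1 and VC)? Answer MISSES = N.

  [0] addr=0x2b blk=10 s=0: MISS | VC []
  [1] addr=0x12 blk=4 s=0: MISS | VC [10]
  [2] addr=0x10 blk=4 s=0: L1-HIT | VC [10]
  [3] addr=0x2a blk=10 s=0: VC-HIT | VC [4]
  [4] addr=0x28 blk=10 s=0: L1-HIT | VC [4]
  [5] addr=0x13 blk=4 s=0: VC-HIT | VC [10]
  [6] addr=0x3a blk=14 s=0: MISS | VC [10, 4]
  [7] addr=0x29 blk=10 s=0: VC-HIT | VC [14, 4]
  [8] addr=0x29 blk=10 s=0: L1-HIT | VC [14, 4]
  [9] addr=0xa blk=2 s=0: MISS | VC [14, 4, 10]
  [10] addr=0xa blk=2 s=0: L1-HIT | VC [14, 4, 10]
  [11] addr=0x2b blk=10 s=0: VC-HIT | VC [14, 4, 2]
  [12] addr=0x10 blk=4 s=0: VC-HIT | VC [14, 10, 2]

MISSES = 4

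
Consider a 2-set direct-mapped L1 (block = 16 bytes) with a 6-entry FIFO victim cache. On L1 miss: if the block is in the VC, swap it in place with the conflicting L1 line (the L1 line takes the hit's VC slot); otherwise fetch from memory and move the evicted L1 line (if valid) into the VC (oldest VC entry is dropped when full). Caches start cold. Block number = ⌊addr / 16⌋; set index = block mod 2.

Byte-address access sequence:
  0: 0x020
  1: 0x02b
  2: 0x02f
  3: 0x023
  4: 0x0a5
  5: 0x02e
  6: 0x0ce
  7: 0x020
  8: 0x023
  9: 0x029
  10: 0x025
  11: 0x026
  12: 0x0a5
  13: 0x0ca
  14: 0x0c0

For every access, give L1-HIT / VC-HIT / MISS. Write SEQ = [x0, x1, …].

  [0] addr=0x20 blk=2 s=0: MISS | VC []
  [1] addr=0x2b blk=2 s=0: L1-HIT | VC []
  [2] addr=0x2f blk=2 s=0: L1-HIT | VC []
  [3] addr=0x23 blk=2 s=0: L1-HIT | VC []
  [4] addr=0xa5 blk=10 s=0: MISS | VC [2]
  [5] addr=0x2e blk=2 s=0: VC-HIT | VC [10]
  [6] addr=0xce blk=12 s=0: MISS | VC [10, 2]
  [7] addr=0x20 blk=2 s=0: VC-HIT | VC [10, 12]
  [8] addr=0x23 blk=2 s=0: L1-HIT | VC [10, 12]
  [9] addr=0x29 blk=2 s=0: L1-HIT | VC [10, 12]
  [10] addr=0x25 blk=2 s=0: L1-HIT | VC [10, 12]
  [11] addr=0x26 blk=2 s=0: L1-HIT | VC [10, 12]
  [12] addr=0xa5 blk=10 s=0: VC-HIT | VC [2, 12]
  [13] addr=0xca blk=12 s=0: VC-HIT | VC [2, 10]
  [14] addr=0xc0 blk=12 s=0: L1-HIT | VC [2, 10]

SEQ = [MISS, L1-HIT, L1-HIT, L1-HIT, MISS, VC-HIT, MISS, VC-HIT, L1-HIT, L1-HIT, L1-HIT, L1-HIT, VC-HIT, VC-HIT, L1-HIT]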